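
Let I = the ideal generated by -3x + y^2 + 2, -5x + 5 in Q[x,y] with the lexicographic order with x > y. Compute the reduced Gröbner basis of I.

G = {x - 1, y^2 - 1}

The reduced Gröbner basis is the canonical form of the ideal for this ordering.

f_1 = -3x + y^2 + 2, LT = x.
f_2 = -5x + 5, LT = x.

S(f_1,f_2): lcm = x. S = -1/3y^2 + 1/3.
  reduce S modulo (f_1, f_2):
  remainder -1/3y^2 + 1/3 ≠ 0; add g_3 = -1/3y^2 + 1/3 to the basis.

The other S-polynomials (S(f_1,g_3), S(f_2,g_3)) all reduce to 0 modulo the current basis, so we have a Gröbner basis.
Inter-reduce: drop elements whose leading term is divisible by another's, tail-reduce, and make monic.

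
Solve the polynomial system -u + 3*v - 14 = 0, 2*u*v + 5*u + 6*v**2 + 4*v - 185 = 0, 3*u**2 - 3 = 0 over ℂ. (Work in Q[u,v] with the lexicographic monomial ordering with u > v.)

{(1, 5)}

Compute a lex Gröbner basis by Buchberger's algorithm.
f_1 = -u + 3*v - 14, LT = u.
f_2 = 2*u*v + 5*u + 6*v**2 + 4*v - 185, LT = u*v.
f_3 = 3*u**2 - 3, LT = u**2.

S(f_1,f_2): lcm = u*v. S = -5/2*u - 6*v**2 + 12*v + 185/2.
  reduce S modulo (f_1, f_2, f_3):
  remainder -6*v**2 + 9/2*v + 255/2 ≠ 0; add h_4 = -6*v**2 + 9/2*v + 255/2 to the basis.

S(f_1,f_3): lcm = u**2. S = -3*u*v + 14*u + 1.
  reduce S modulo (f_1, f_2, f_3, h_4):
  remainder 309/4*v - 1545/4 ≠ 0; add h_5 = 309/4*v - 1545/4 to the basis.

The other S-polynomials (S(f_2,f_3), S(f_1,h_4), S(f_2,h_4), S(f_3,h_4), S(f_1,h_5), S(f_2,h_5), S(f_3,h_5), S(h_4,h_5)) all reduce to 0 modulo the current basis, so we have a Gröbner basis.
Inter-reduce: drop elements whose leading term is divisible by another's, tail-reduce, and make monic.
Reduced Gröbner basis: {u - 1, v - 5}.

Since the basis is lex-ordered, v - 5 is univariate in v. Its roots are {5}. Back-substituting each root into the other basis elements fixes the other coordinates.
  v = 5: the earlier basis element becomes u - 1 = 0, giving u = 1 — point (1, 5).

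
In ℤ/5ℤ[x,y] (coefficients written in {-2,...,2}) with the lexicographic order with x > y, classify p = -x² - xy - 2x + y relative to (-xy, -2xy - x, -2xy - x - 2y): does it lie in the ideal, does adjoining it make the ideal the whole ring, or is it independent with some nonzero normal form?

-x² - xy - 2x + y lies in I (it reduces to 0).

First compute the reduced Gröbner basis of I by Buchberger's algorithm.
f_1 = -xy, LT = xy.
f_2 = -2xy - x, LT = xy.
f_3 = -2xy - x - 2y, LT = xy.

S(f_1,f_2): lcm = xy. S = 2x.
  reduce S modulo (f_1, f_2, f_3):
  remainder 2x ≠ 0; add h_4 = 2x to the basis.

S(f_1,f_3): lcm = xy. S = 2x - y.
  reduce S modulo (f_1, f_2, f_3, h_4):
  remainder -y ≠ 0; add h_5 = -y to the basis.

The other S-polynomials (S(f_2,f_3), S(f_1,h_4), S(f_2,h_4), S(f_3,h_4), S(f_1,h_5), S(f_2,h_5), S(f_3,h_5), S(h_4,h_5)) all reduce to 0 modulo the current basis, so we have a Gröbner basis.
Inter-reduce: drop elements whose leading term is divisible by another's, tail-reduce, and make monic.
Reduced Gröbner basis: {x, y}.
Label its elements g_1 = x, g_2 = y.

Reduce p = -x² - xy - 2x + y modulo G:
  leading term x²: subtract (-x)·g_1 from -x² - xy - 2x + y → -xy - 2x + y
  leading term xy: subtract (-y)·g_1 from -xy - 2x + y → -2x + y
  leading term x: subtract (-2)·g_1 from -2x + y → y
  leading term y: subtract (1)·g_2 from y → 0
  normal form = 0.
Since the normal form is 0, p ∈ I.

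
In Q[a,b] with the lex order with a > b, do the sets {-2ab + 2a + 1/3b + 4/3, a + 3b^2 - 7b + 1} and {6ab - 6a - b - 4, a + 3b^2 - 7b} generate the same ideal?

Since reduced Gröbner bases are canonical representatives of ideals under a given ordering, it suffices to compute and compare them.
Buchberger on the first generating set:
f_1 = -2ab + 2a + 1/3b + 4/3, LT = ab.
f_2 = a + 3b^2 - 7b + 1, LT = a.

S(f_1,f_2): lcm = ab. S = -a - 3b^3 + 7b^2 - 7/6b - 2/3.
  leading term a: subtract (-1)·f_2 from -a - 3b^3 + 7b^2 - 7/6b - 2/3 → -3b^3 + 10b^2 - 49/6b + 1/3
  leading term b^3: no divisor's leading term divides it; move -3b^3 to the remainder.
  leading term b^2: no divisor's leading term divides it; move 10b^2 to the remainder.
  leading term b: no divisor's leading term divides it; move -49/6b to the remainder.
  leading term 1: no divisor's leading term divides it; move 1/3 to the remainder.
  remainder -3b^3 + 10b^2 - 49/6b + 1/3 ≠ 0; add g_3 = -3b^3 + 10b^2 - 49/6b + 1/3 to the basis.

S(f_1,g_3): lcm = ab^3. S = 7/3ab^2 - 49/18ab + 1/9a - 1/6b^3 - 2/3b^2.
  leading term ab^2: subtract (-7/6b)·f_1 from 7/3ab^2 - 49/18ab + 1/9a - 1/6b^3 - 2/3b^2 → -7/18ab + 1/9a - 1/6b^3 - 5/18b^2 + 14/9b
  leading term ab: subtract (7/36)·f_1 from -7/18ab + 1/9a - 1/6b^3 - 5/18b^2 + 14/9b → -5/18a - 1/6b^3 - 5/18b^2 + 161/108b - 7/27
  leading term a: subtract (-5/18)·f_2 from -5/18a - 1/6b^3 - 5/18b^2 + 161/108b - 7/27 → -1/6b^3 + 5/9b^2 - 49/108b + 1/54
  leading term b^3: subtract (1/18)·g_3 from -1/6b^3 + 5/9b^2 - 49/108b + 1/54 → 0
  remainder 0.

S(f_2,g_3): leading monomials are coprime, so the S-polynomial reduces to 0 (Buchberger's first criterion).
Every S-polynomial of the final basis reduces to 0, so we have a Gröbner basis.
Inter-reduce: drop elements whose leading term is divisible by another's, tail-reduce, and make monic.
Reduced Gröbner basis: {a + 3b^2 - 7b + 1, b^3 - 10/3b^2 + 49/18b - 1/9}.

Buchberger on the second generating set:
h_1 = 6ab - 6a - b - 4, LT = ab.
h_2 = a + 3b^2 - 7b, LT = a.

S(h_1,h_2): lcm = ab. S = -a - 3b^3 + 7b^2 - 1/6b - 2/3.
  leading term a: subtract (-1)·h_2 from -a - 3b^3 + 7b^2 - 1/6b - 2/3 → -3b^3 + 10b^2 - 43/6b - 2/3
  leading term b^3: no divisor's leading term divides it; move -3b^3 to the remainder.
  leading term b^2: no divisor's leading term divides it; move 10b^2 to the remainder.
  leading term b: no divisor's leading term divides it; move -43/6b to the remainder.
  leading term 1: no divisor's leading term divides it; move -2/3 to the remainder.
  remainder -3b^3 + 10b^2 - 43/6b - 2/3 ≠ 0; add k_3 = -3b^3 + 10b^2 - 43/6b - 2/3 to the basis.

S(h_1,k_3): lcm = ab^3. S = 7/3ab^2 - 43/18ab - 2/9a - 1/6b^3 - 2/3b^2.
  leading term ab^2: subtract (7/18b)·h_1 from 7/3ab^2 - 43/18ab - 2/9a - 1/6b^3 - 2/3b^2 → -1/18ab - 2/9a - 1/6b^3 - 5/18b^2 + 14/9b
  leading term ab: subtract (-1/108)·h_1 from -1/18ab - 2/9a - 1/6b^3 - 5/18b^2 + 14/9b → -5/18a - 1/6b^3 - 5/18b^2 + 167/108b - 1/27
  leading term a: subtract (-5/18)·h_2 from -5/18a - 1/6b^3 - 5/18b^2 + 167/108b - 1/27 → -1/6b^3 + 5/9b^2 - 43/108b - 1/27
  leading term b^3: subtract (1/18)·k_3 from -1/6b^3 + 5/9b^2 - 43/108b - 1/27 → 0
  remainder 0.

S(h_2,k_3): leading monomials are coprime, so the S-polynomial reduces to 0 (Buchberger's first criterion).
Every S-polynomial of the final basis reduces to 0, so we have a Gröbner basis.
Inter-reduce: drop elements whose leading term is divisible by another's, tail-reduce, and make monic.
Reduced Gröbner basis: {a + 3b^2 - 7b, b^3 - 10/3b^2 + 43/18b + 2/9}.

These differ, so the ideals are not equal.

No, the ideals differ.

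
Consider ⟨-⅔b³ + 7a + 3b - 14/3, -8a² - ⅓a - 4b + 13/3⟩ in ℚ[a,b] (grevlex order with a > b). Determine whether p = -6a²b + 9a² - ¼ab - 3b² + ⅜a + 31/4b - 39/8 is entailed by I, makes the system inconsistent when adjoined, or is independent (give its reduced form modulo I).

First compute the reduced Gröbner basis of I by Buchberger's algorithm.
f_1 = -⅔b³ + 7a + 3b - 14/3, LT = b³.
f_2 = -8a² - ⅓a - 4b + 13/3, LT = a².

S(f_1,f_2): leading monomials are coprime, so the S-polynomial reduces to 0 (Buchberger's first criterion).
Every S-polynomial of the final basis reduces to 0, so we have a Gröbner basis.
Inter-reduce: drop elements whose leading term is divisible by another's, tail-reduce, and make monic.
Reduced Gröbner basis: {b³ - 21/2a - 9/2b + 7, a² + 1/24a + ½b - 13/24}.
Label its elements g_1 = b³ - 21/2a - 9/2b + 7, g_2 = a² + 1/24a + ½b - 13/24.

Reduce p = -6a²b + 9a² - ¼ab - 3b² + ⅜a + 31/4b - 39/8 modulo G:
  leading term a²b: subtract (-6b)·g_2 from -6a²b + 9a² - ¼ab - 3b² + ⅜a + 31/4b - 39/8 → 9a² + ⅜a + 9/2b - 39/8
  leading term a²: subtract (9)·g_2 from 9a² + ⅜a + 9/2b - 39/8 → 0
  normal form = 0.
Since the normal form is 0, p ∈ I.

The remainder on division by a Gröbner basis is unique — it is the normal form.

-6a²b + 9a² - ¼ab - 3b² + ⅜a + 31/4b - 39/8 lies in I (it reduces to 0).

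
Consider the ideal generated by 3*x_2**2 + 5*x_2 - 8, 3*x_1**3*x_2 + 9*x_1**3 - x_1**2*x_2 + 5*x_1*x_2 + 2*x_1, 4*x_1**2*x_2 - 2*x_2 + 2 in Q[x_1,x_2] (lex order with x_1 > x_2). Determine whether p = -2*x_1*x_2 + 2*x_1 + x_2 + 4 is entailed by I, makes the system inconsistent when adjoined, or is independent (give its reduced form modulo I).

Adjoining -2*x_1*x_2 + 2*x_1 + x_2 + 4 makes the ideal the whole ring: the system is inconsistent.

First compute the reduced Gröbner basis of I by Buchberger's algorithm.
f_1 = 3*x_2**2 + 5*x_2 - 8, LT = x_2**2.
f_2 = 3*x_1**3*x_2 + 9*x_1**3 - x_1**2*x_2 + 5*x_1*x_2 + 2*x_1, LT = x_1**3*x_2.
f_3 = 4*x_1**2*x_2 - 2*x_2 + 2, LT = x_1**2*x_2.

S(f_1,f_2): lcm = x_1**3*x_2**2. S = -4/3*x_1**3*x_2 - 8/3*x_1**3 + 1/3*x_1**2*x_2**2 - 5/3*x_1*x_2**2 - 2/3*x_1*x_2.
  leading term x_1**3*x_2: subtract (-4/9)·f_2 from -4/3*x_1**3*x_2 - 8/3*x_1**3 + 1/3*x_1**2*x_2**2 - 5/3*x_1*x_2**2 - 2/3*x_1*x_2 → 4/3*x_1**3 + 1/3*x_1**2*x_2**2 - 4/9*x_1**2*x_2 - 5/3*x_1*x_2**2 + 14/9*x_1*x_2 + 8/9*x_1
  leading term x_1**3: no divisor's leading term divides it; move 4/3*x_1**3 to the remainder.
  leading term x_1**2*x_2**2: subtract (1/9*x_1**2)·f_1 from 1/3*x_1**2*x_2**2 - 4/9*x_1**2*x_2 - 5/3*x_1*x_2**2 + 14/9*x_1*x_2 + 8/9*x_1 → -x_1**2*x_2 + 8/9*x_1**2 - 5/3*x_1*x_2**2 + 14/9*x_1*x_2 + 8/9*x_1
  leading term x_1**2*x_2: subtract (-1/4)·f_3 from -x_1**2*x_2 + 8/9*x_1**2 - 5/3*x_1*x_2**2 + 14/9*x_1*x_2 + 8/9*x_1 → 8/9*x_1**2 - 5/3*x_1*x_2**2 + 14/9*x_1*x_2 + 8/9*x_1 - 1/2*x_2 + 1/2
  leading term x_1**2: no divisor's leading term divides it; move 8/9*x_1**2 to the remainder.
  leading term x_1*x_2**2: subtract (-5/9*x_1)·f_1 from -5/3*x_1*x_2**2 + 14/9*x_1*x_2 + 8/9*x_1 - 1/2*x_2 + 1/2 → 13/3*x_1*x_2 - 32/9*x_1 - 1/2*x_2 + 1/2
  leading term x_1*x_2: no divisor's leading term divides it; move 13/3*x_1*x_2 to the remainder.
  leading term x_1: no divisor's leading term divides it; move -32/9*x_1 to the remainder.
  leading term x_2: no divisor's leading term divides it; move -1/2*x_2 to the remainder.
  leading term 1: no divisor's leading term divides it; move 1/2 to the remainder.
  remainder 4/3*x_1**3 + 8/9*x_1**2 + 13/3*x_1*x_2 - 32/9*x_1 - 1/2*x_2 + 1/2 ≠ 0; add h_4 = 4/3*x_1**3 + 8/9*x_1**2 + 13/3*x_1*x_2 - 32/9*x_1 - 1/2*x_2 + 1/2 to the basis.

S(f_1,f_3): lcm = x_1**2*x_2**2. S = 5/3*x_1**2*x_2 - 8/3*x_1**2 + 1/2*x_2**2 - 1/2*x_2.
  leading term x_1**2*x_2: subtract (5/12)·f_3 from 5/3*x_1**2*x_2 - 8/3*x_1**2 + 1/2*x_2**2 - 1/2*x_2 → -8/3*x_1**2 + 1/2*x_2**2 + 1/3*x_2 - 5/6
  leading term x_1**2: no divisor's leading term divides it; move -8/3*x_1**2 to the remainder.
  leading term x_2**2: subtract (1/6)·f_1 from 1/2*x_2**2 + 1/3*x_2 - 5/6 → -1/2*x_2 + 1/2
  leading term x_2: no divisor's leading term divides it; move -1/2*x_2 to the remainder.
  leading term 1: no divisor's leading term divides it; move 1/2 to the remainder.
  remainder -8/3*x_1**2 - 1/2*x_2 + 1/2 ≠ 0; add h_5 = -8/3*x_1**2 - 1/2*x_2 + 1/2 to the basis.

S(f_2,f_3): lcm = x_1**3*x_2. S = 3*x_1**3 - 1/3*x_1**2*x_2 + 13/6*x_1*x_2 + 1/6*x_1.
  leading term x_1**3: subtract (9/4)·h_4 from 3*x_1**3 - 1/3*x_1**2*x_2 + 13/6*x_1*x_2 + 1/6*x_1 → -1/3*x_1**2*x_2 - 2*x_1**2 - 91/12*x_1*x_2 + 49/6*x_1 + 9/8*x_2 - 9/8
  leading term x_1**2*x_2: subtract (-1/12)·f_3 from -1/3*x_1**2*x_2 - 2*x_1**2 - 91/12*x_1*x_2 + 49/6*x_1 + 9/8*x_2 - 9/8 → -2*x_1**2 - 91/12*x_1*x_2 + 49/6*x_1 + 23/24*x_2 - 23/24
  leading term x_1**2: subtract (3/4)·h_5 from -2*x_1**2 - 91/12*x_1*x_2 + 49/6*x_1 + 23/24*x_2 - 23/24 → -91/12*x_1*x_2 + 49/6*x_1 + 4/3*x_2 - 4/3
  leading term x_1*x_2: no divisor's leading term divides it; move -91/12*x_1*x_2 to the remainder.
  leading term x_1: no divisor's leading term divides it; move 49/6*x_1 to the remainder.
  leading term x_2: no divisor's leading term divides it; move 4/3*x_2 to the remainder.
  leading term 1: no divisor's leading term divides it; move -4/3 to the remainder.
  remainder -91/12*x_1*x_2 + 49/6*x_1 + 4/3*x_2 - 4/3 ≠ 0; add h_6 = -91/12*x_1*x_2 + 49/6*x_1 + 4/3*x_2 - 4/3 to the basis.

S(h_4,h_5): lcm = x_1**3. S = 2/3*x_1**2 + 49/16*x_1*x_2 - 119/48*x_1 - 3/8*x_2 + 3/8.
  leading term x_1**2: subtract (-1/4)·h_5 from 2/3*x_1**2 + 49/16*x_1*x_2 - 119/48*x_1 - 3/8*x_2 + 3/8 → 49/16*x_1*x_2 - 119/48*x_1 - 1/2*x_2 + 1/2
  leading term x_1*x_2: subtract (-21/52)·h_6 from 49/16*x_1*x_2 - 119/48*x_1 - 1/2*x_2 + 1/2 → 511/624*x_1 + 1/26*x_2 - 1/26
  leading term x_1: no divisor's leading term divides it; move 511/624*x_1 to the remainder.
  leading term x_2: no divisor's leading term divides it; move 1/26*x_2 to the remainder.
  leading term 1: no divisor's leading term divides it; move -1/26 to the remainder.
  remainder 511/624*x_1 + 1/26*x_2 - 1/26 ≠ 0; add h_7 = 511/624*x_1 + 1/26*x_2 - 1/26 to the basis.

S(f_3,h_6): lcm = x_1**2*x_2. S = 14/13*x_1**2 + 16/91*x_1*x_2 - 16/91*x_1 - 1/2*x_2 + 1/2.
  leading term x_1**2: subtract (-21/52)·h_5 from 14/13*x_1**2 + 16/91*x_1*x_2 - 16/91*x_1 - 1/2*x_2 + 1/2 → 16/91*x_1*x_2 - 16/91*x_1 - 73/104*x_2 + 73/104
  leading term x_1*x_2: subtract (-192/8281)·h_6 from 16/91*x_1*x_2 - 16/91*x_1 - 73/104*x_2 + 73/104 → 16/1183*x_1 - 44453/66248*x_2 + 44453/66248
  leading term x_1: subtract (768/46501)·h_7 from 16/1183*x_1 - 44453/66248*x_2 + 44453/66248 → -249857/372008*x_2 + 249857/372008
  leading term x_2: no divisor's leading term divides it; move -249857/372008*x_2 to the remainder.
  leading term 1: no divisor's leading term divides it; move 249857/372008 to the remainder.
  remainder -249857/372008*x_2 + 249857/372008 ≠ 0; add h_8 = -249857/372008*x_2 + 249857/372008 to the basis.

The other S-polynomials (S(f_1,h_4), S(f_2,h_4), S(f_3,h_4), S(f_1,h_5), S(f_2,h_5), S(f_3,h_5), S(f_1,h_6), S(f_2,h_6), S(h_4,h_6), S(h_5,h_6), S(f_1,h_7), S(f_2,h_7), S(f_3,h_7), S(h_4,h_7), S(h_5,h_7), S(h_6,h_7), S(f_1,h_8), S(f_2,h_8), S(f_3,h_8), S(h_4,h_8), S(h_5,h_8), S(h_6,h_8), S(h_7,h_8)) all reduce to 0 modulo the current basis, so we have a Gröbner basis.
Inter-reduce: drop elements whose leading term is divisible by another's, tail-reduce, and make monic.
Reduced Gröbner basis: {x_1, x_2 - 1}.
Label its elements g_1 = x_1, g_2 = x_2 - 1.

Reduce p = -2*x_1*x_2 + 2*x_1 + x_2 + 4 modulo G:
  leading term x_1*x_2: subtract (-2*x_2)·g_1 from -2*x_1*x_2 + 2*x_1 + x_2 + 4 → 2*x_1 + x_2 + 4
  leading term x_1: subtract (2)·g_1 from 2*x_1 + x_2 + 4 → x_2 + 4
  leading term x_2: subtract (1)·g_2 from x_2 + 4 → 5
  leading term 1: no divisor's leading term divides it; move 5 to the remainder.
  normal form = 5.
The normal form is nonzero, so p ∉ I. Since p minus its normal form lies in I, I + (p) = I + (r) where r = 5; decide whether this ideal is the whole ring.
Here r = 5 is a nonzero constant, hence a unit: 1 ∈ I + (p), the Gröbner basis of I + (p) is {1}, and the enlarged system has no common solution — adjoining p is inconsistent.

Ideal membership is decidable via reduction modulo a Gröbner basis.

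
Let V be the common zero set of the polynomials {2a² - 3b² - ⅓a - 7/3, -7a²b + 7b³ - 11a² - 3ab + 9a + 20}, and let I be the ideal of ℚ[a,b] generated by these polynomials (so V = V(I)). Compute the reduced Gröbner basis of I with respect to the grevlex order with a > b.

G = {b³ + 25/21ab + 33/7b² - 43/21a + 7/3b - 43/21, a² - 3/2b² - ⅙a - 7/6}

The reduced Gröbner basis is the canonical form of the ideal for this ordering.

f_1 = 2a² - 3b² - ⅓a - 7/3, LT = a².
f_2 = -7a²b + 7b³ - 11a² - 3ab + 9a + 20, LT = a²b.

S(f_1,f_2): lcm = a²b. S = -½b³ - 11/7a² - 25/42ab + 9/7a - 7/6b + 20/7.
  reduce S modulo (f_1, f_2):
  remainder -½b³ - 25/42ab - 33/14b² + 43/42a - 7/6b + 43/42 ≠ 0; add g_3 = -½b³ - 25/42ab - 33/14b² + 43/42a - 7/6b + 43/42 to the basis.

The other S-polynomials (S(f_1,g_3), S(f_2,g_3)) all reduce to 0 modulo the current basis, so we have a Gröbner basis.
Inter-reduce: drop elements whose leading term is divisible by another's, tail-reduce, and make monic.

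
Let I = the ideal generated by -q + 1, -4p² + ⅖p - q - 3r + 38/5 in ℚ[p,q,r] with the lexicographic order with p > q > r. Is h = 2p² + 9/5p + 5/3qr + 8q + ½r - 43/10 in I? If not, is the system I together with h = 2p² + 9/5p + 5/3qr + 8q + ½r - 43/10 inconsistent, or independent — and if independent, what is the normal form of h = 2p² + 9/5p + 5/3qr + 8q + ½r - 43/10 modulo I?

2p² + 9/5p + 5/3qr + 8q + ½r - 43/10 is independent of I; its normal form modulo I is 2p + ⅔r + 7.

First compute the reduced Gröbner basis of I by Buchberger's algorithm.
f_1 = -q + 1, LT = q.
f_2 = -4p² + ⅖p - q - 3r + 38/5, LT = p².

S(f_1,f_2): leading monomials are coprime, so the S-polynomial reduces to 0 (Buchberger's first criterion).
Every S-polynomial of the final basis reduces to 0, so we have a Gröbner basis.
Inter-reduce: drop elements whose leading term is divisible by another's, tail-reduce, and make monic.
Reduced Gröbner basis: {p² - 1/10p + ¾r - 33/20, q - 1}.
Label its elements g_1 = p² - 1/10p + ¾r - 33/20, g_2 = q - 1.

Reduce h = 2p² + 9/5p + 5/3qr + 8q + ½r - 43/10 modulo G:
  leading term p²: subtract (2)·g_1 from 2p² + 9/5p + 5/3qr + 8q + ½r - 43/10 → 2p + 5/3qr + 8q - r - 1
  leading term p: no divisor's leading term divides it; move 2p to the remainder.
  leading term qr: subtract (5/3r)·g_2 from 5/3qr + 8q - r - 1 → 8q + ⅔r - 1
  leading term q: subtract (8)·g_2 from 8q + ⅔r - 1 → ⅔r + 7
  leading term r: no divisor's leading term divides it; move ⅔r to the remainder.
  leading term 1: no divisor's leading term divides it; move 7 to the remainder.
  normal form = 2p + ⅔r + 7.
The normal form is nonzero, so h ∉ I. Since h minus its normal form lies in I, I + (h) = I + (n) where n = 2p + ⅔r + 7; decide whether this ideal is the whole ring.
Run Buchberger on G together with n (pairs among the g_i already reduce to 0 since G is a Gröbner basis):
g_1 = p² - 1/10p + ¾r - 33/20, LT = p².
g_2 = q - 1, LT = q.
n = 2p + ⅔r + 7, LT = p.

S(g_1,g_2): leading monomials are coprime, so the S-polynomial reduces to 0 (Buchberger's first criterion).
S(g_1,n): lcm = p². S = -⅓pr - 18/5p + ¾r - 33/20.
  leading term pr: subtract (-⅙r)·n from -⅓pr - 18/5p + ¾r - 33/20 → -18/5p + 1/9r² + 23/12r - 33/20
  leading term p: subtract (-9/5)·n from -18/5p + 1/9r² + 23/12r - 33/20 → 1/9r² + 187/60r + 219/20
  leading term r²: no divisor's leading term divides it; move 1/9r² to the remainder.
  leading term r: no divisor's leading term divides it; move 187/60r to the remainder.
  leading term 1: no divisor's leading term divides it; move 219/20 to the remainder.
  remainder 1/9r² + 187/60r + 219/20 ≠ 0; add m_4 = 1/9r² + 187/60r + 219/20 to the basis.

S(g_2,n): leading monomials are coprime, so the S-polynomial reduces to 0 (Buchberger's first criterion).
S(g_1,m_4): leading monomials are coprime, so the S-polynomial reduces to 0 (Buchberger's first criterion).
S(g_2,m_4): leading monomials are coprime, so the S-polynomial reduces to 0 (Buchberger's first criterion).
S(n,m_4): leading monomials are coprime, so the S-polynomial reduces to 0 (Buchberger's first criterion).
Every S-polynomial of the final basis reduces to 0, so we have a Gröbner basis.
Inter-reduce: drop elements whose leading term is divisible by another's, tail-reduce, and make monic.
Reduced Gröbner basis: {p + ⅓r + 7/2, q - 1, r² + 561/20r + 1971/20}.
The reduced Gröbner basis of I + (h) is {p + ⅓r + 7/2, q - 1, r² + 561/20r + 1971/20} ≠ {1}, a proper ideal, so the enlarged system stays consistent: h is independent of I, with normal form 2p + ⅔r + 7.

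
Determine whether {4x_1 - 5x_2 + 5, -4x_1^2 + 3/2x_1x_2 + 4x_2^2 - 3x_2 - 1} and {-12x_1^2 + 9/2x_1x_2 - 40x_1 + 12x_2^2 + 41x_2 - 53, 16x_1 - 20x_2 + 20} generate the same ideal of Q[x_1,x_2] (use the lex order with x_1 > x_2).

Yes, the ideals are equal.

For a fixed monomial order, each ideal has a unique reduced Gröbner basis; comparing bases decides equality.
Buchberger on the first generating set:
f_1 = 4x_1 - 5x_2 + 5, LT = x_1.
f_2 = -4x_1^2 + 3/2x_1x_2 + 4x_2^2 - 3x_2 - 1, LT = x_1^2.

S(f_1,f_2): lcm = x_1^2. S = -7/8x_1x_2 + 5/4x_1 + x_2^2 - 3/4x_2 - 1/4.
  leading term x_1x_2: subtract (-7/32x_2)·f_1 from -7/8x_1x_2 + 5/4x_1 + x_2^2 - 3/4x_2 - 1/4 → 5/4x_1 - 3/32x_2^2 + 11/32x_2 - 1/4
  leading term x_1: subtract (5/16)·f_1 from 5/4x_1 - 3/32x_2^2 + 11/32x_2 - 1/4 → -3/32x_2^2 + 61/32x_2 - 29/16
  leading term x_2^2: no divisor's leading term divides it; move -3/32x_2^2 to the remainder.
  leading term x_2: no divisor's leading term divides it; move 61/32x_2 to the remainder.
  leading term 1: no divisor's leading term divides it; move -29/16 to the remainder.
  remainder -3/32x_2^2 + 61/32x_2 - 29/16 ≠ 0; add g_3 = -3/32x_2^2 + 61/32x_2 - 29/16 to the basis.

S(f_1,g_3): leading monomials are coprime, so the S-polynomial reduces to 0 (Buchberger's first criterion).
S(f_2,g_3): leading monomials are coprime, so the S-polynomial reduces to 0 (Buchberger's first criterion).
Every S-polynomial of the final basis reduces to 0, so we have a Gröbner basis.
Inter-reduce: drop elements whose leading term is divisible by another's, tail-reduce, and make monic.
Reduced Gröbner basis: {x_1 - 5/4x_2 + 5/4, x_2^2 - 61/3x_2 + 58/3}.

Buchberger on the second generating set:
h_1 = -12x_1^2 + 9/2x_1x_2 - 40x_1 + 12x_2^2 + 41x_2 - 53, LT = x_1^2.
h_2 = 16x_1 - 20x_2 + 20, LT = x_1.

S(h_1,h_2): lcm = x_1^2. S = 7/8x_1x_2 + 25/12x_1 - x_2^2 - 41/12x_2 + 53/12.
  leading term x_1x_2: subtract (7/128x_2)·h_2 from 7/8x_1x_2 + 25/12x_1 - x_2^2 - 41/12x_2 + 53/12 → 25/12x_1 + 3/32x_2^2 - 433/96x_2 + 53/12
  leading term x_1: subtract (25/192)·h_2 from 25/12x_1 + 3/32x_2^2 - 433/96x_2 + 53/12 → 3/32x_2^2 - 61/32x_2 + 29/16
  leading term x_2^2: no divisor's leading term divides it; move 3/32x_2^2 to the remainder.
  leading term x_2: no divisor's leading term divides it; move -61/32x_2 to the remainder.
  leading term 1: no divisor's leading term divides it; move 29/16 to the remainder.
  remainder 3/32x_2^2 - 61/32x_2 + 29/16 ≠ 0; add k_3 = 3/32x_2^2 - 61/32x_2 + 29/16 to the basis.

S(h_1,k_3): leading monomials are coprime, so the S-polynomial reduces to 0 (Buchberger's first criterion).
S(h_2,k_3): leading monomials are coprime, so the S-polynomial reduces to 0 (Buchberger's first criterion).
Every S-polynomial of the final basis reduces to 0, so we have a Gröbner basis.
Inter-reduce: drop elements whose leading term is divisible by another's, tail-reduce, and make monic.
Reduced Gröbner basis: {x_1 - 5/4x_2 + 5/4, x_2^2 - 61/3x_2 + 58/3}.

Same reduced basis, so the two generating sets span the same ideal.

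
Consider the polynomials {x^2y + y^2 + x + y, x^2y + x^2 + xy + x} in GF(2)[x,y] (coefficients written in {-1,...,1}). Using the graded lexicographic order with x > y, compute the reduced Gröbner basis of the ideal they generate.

f_1 = x^2y + y^2 + x + y, LT = x^2y.
f_2 = x^2y + x^2 + xy + x, LT = x^2y.

S(f_1,f_2): lcm = x^2y. S = x^2 + xy + y^2 + y.
  reduce S modulo (f_1, f_2):
  remainder x^2 + xy + y^2 + y ≠ 0; add g_3 = x^2 + xy + y^2 + y to the basis.

S(f_1,g_3): lcm = x^2y. S = xy^2 + y^3 + x + y.
  reduce S modulo (f_1, f_2, g_3):
  remainder xy^2 + y^3 + x + y ≠ 0; add g_4 = xy^2 + y^3 + x + y to the basis.

S(f_1,g_4): lcm = x^2y^2. S = xy^3 + y^3 + x^2 + y^2.
  reduce S modulo (f_1, f_2, g_3, g_4):
  remainder y^4 + y^3 + y^2 + y ≠ 0; add g_5 = y^4 + y^3 + y^2 + y to the basis.

The other S-polynomials (S(f_2,g_3), S(f_2,g_4), S(g_3,g_4), S(f_1,g_5), S(f_2,g_5), S(g_3,g_5), S(g_4,g_5)) all reduce to 0 modulo the current basis, so we have a Gröbner basis.
Inter-reduce: drop elements whose leading term is divisible by another's, tail-reduce, and make monic.

G = {y^4 + y^3 + y^2 + y, xy^2 + y^3 + x + y, x^2 + xy + y^2 + y}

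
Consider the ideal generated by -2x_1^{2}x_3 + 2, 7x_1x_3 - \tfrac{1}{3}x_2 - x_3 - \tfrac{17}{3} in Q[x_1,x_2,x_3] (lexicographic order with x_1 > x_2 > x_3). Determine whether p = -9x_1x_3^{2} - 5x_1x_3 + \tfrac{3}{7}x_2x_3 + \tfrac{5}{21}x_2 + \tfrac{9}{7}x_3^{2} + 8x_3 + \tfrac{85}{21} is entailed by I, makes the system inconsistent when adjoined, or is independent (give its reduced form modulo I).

-9x_1x_3^{2} - 5x_1x_3 + \tfrac{3}{7}x_2x_3 + \tfrac{5}{21}x_2 + \tfrac{9}{7}x_3^{2} + 8x_3 + \tfrac{85}{21} lies in I (it reduces to 0).

First compute the reduced Gröbner basis of I by Buchberger's algorithm.
f_1 = -2x_1^{2}x_3 + 2, LT = x_1^{2}x_3.
f_2 = 7x_1x_3 - \tfrac{1}{3}x_2 - x_3 - \tfrac{17}{3}, LT = x_1x_3.

S(f_1,f_2): lcm = x_1^{2}x_3. S = \tfrac{1}{21}x_1x_2 + \tfrac{1}{7}x_1x_3 + \tfrac{17}{21}x_1 - 1.
  leading term x_1x_2: no divisor's leading term divides it; move \tfrac{1}{21}x_1x_2 to the remainder.
  leading term x_1x_3: subtract (\tfrac{1}{49})·f_2 from \tfrac{1}{7}x_1x_3 + \tfrac{17}{21}x_1 - 1 → \tfrac{17}{21}x_1 + \tfrac{1}{147}x_2 + \tfrac{1}{49}x_3 - \tfrac{130}{147}
  leading term x_1: no divisor's leading term divides it; move \tfrac{17}{21}x_1 to the remainder.
  leading term x_2: no divisor's leading term divides it; move \tfrac{1}{147}x_2 to the remainder.
  leading term x_3: no divisor's leading term divides it; move \tfrac{1}{49}x_3 to the remainder.
  leading term 1: no divisor's leading term divides it; move -\tfrac{130}{147} to the remainder.
  remainder \tfrac{1}{21}x_1x_2 + \tfrac{17}{21}x_1 + \tfrac{1}{147}x_2 + \tfrac{1}{49}x_3 - \tfrac{130}{147} ≠ 0; add h_3 = \tfrac{1}{21}x_1x_2 + \tfrac{17}{21}x_1 + \tfrac{1}{147}x_2 + \tfrac{1}{49}x_3 - \tfrac{130}{147} to the basis.

S(f_1,h_3): lcm = x_1^{2}x_2x_3. S = -17x_1^{2}x_3 - \tfrac{1}{7}x_1x_2x_3 - \tfrac{3}{7}x_1x_3^{2} + \tfrac{130}{7}x_1x_3 - x_2.
  leading term x_1^{2}x_3: subtract (\tfrac{17}{2})·f_1 from -17x_1^{2}x_3 - \tfrac{1}{7}x_1x_2x_3 - \tfrac{3}{7}x_1x_3^{2} + \tfrac{130}{7}x_1x_3 - x_2 → -\tfrac{1}{7}x_1x_2x_3 - \tfrac{3}{7}x_1x_3^{2} + \tfrac{130}{7}x_1x_3 - x_2 - 17
  leading term x_1x_2x_3: subtract (-\tfrac{1}{49}x_2)·f_2 from -\tfrac{1}{7}x_1x_2x_3 - \tfrac{3}{7}x_1x_3^{2} + \tfrac{130}{7}x_1x_3 - x_2 - 17 → -\tfrac{3}{7}x_1x_3^{2} + \tfrac{130}{7}x_1x_3 - \tfrac{1}{147}x_2^{2} - \tfrac{1}{49}x_2x_3 - \tfrac{164}{147}x_2 - 17
  leading term x_1x_3^{2}: subtract (-\tfrac{3}{49}x_3)·f_2 from -\tfrac{3}{7}x_1x_3^{2} + \tfrac{130}{7}x_1x_3 - \tfrac{1}{147}x_2^{2} - \tfrac{1}{49}x_2x_3 - \tfrac{164}{147}x_2 - 17 → \tfrac{130}{7}x_1x_3 - \tfrac{1}{147}x_2^{2} - \tfrac{2}{49}x_2x_3 - \tfrac{164}{147}x_2 - \tfrac{3}{49}x_3^{2} - \tfrac{17}{49}x_3 - 17
  leading term x_1x_3: subtract (\tfrac{130}{49})·f_2 from \tfrac{130}{7}x_1x_3 - \tfrac{1}{147}x_2^{2} - \tfrac{2}{49}x_2x_3 - \tfrac{164}{147}x_2 - \tfrac{3}{49}x_3^{2} - \tfrac{17}{49}x_3 - 17 → -\tfrac{1}{147}x_2^{2} - \tfrac{2}{49}x_2x_3 - \tfrac{34}{147}x_2 - \tfrac{3}{49}x_3^{2} + \tfrac{113}{49}x_3 - \tfrac{289}{147}
  leading term x_2^{2}: no divisor's leading term divides it; move -\tfrac{1}{147}x_2^{2} to the remainder.
  leading term x_2x_3: no divisor's leading term divides it; move -\tfrac{2}{49}x_2x_3 to the remainder.
  leading term x_2: no divisor's leading term divides it; move -\tfrac{34}{147}x_2 to the remainder.
  leading term x_3^{2}: no divisor's leading term divides it; move -\tfrac{3}{49}x_3^{2} to the remainder.
  leading term x_3: no divisor's leading term divides it; move \tfrac{113}{49}x_3 to the remainder.
  leading term 1: no divisor's leading term divides it; move -\tfrac{289}{147} to the remainder.
  remainder -\tfrac{1}{147}x_2^{2} - \tfrac{2}{49}x_2x_3 - \tfrac{34}{147}x_2 - \tfrac{3}{49}x_3^{2} + \tfrac{113}{49}x_3 - \tfrac{289}{147} ≠ 0; add h_4 = -\tfrac{1}{147}x_2^{2} - \tfrac{2}{49}x_2x_3 - \tfrac{34}{147}x_2 - \tfrac{3}{49}x_3^{2} + \tfrac{113}{49}x_3 - \tfrac{289}{147} to the basis.

The other S-polynomials (S(f_2,h_3), S(f_1,h_4), S(f_2,h_4), S(h_3,h_4)) all reduce to 0 modulo the current basis, so we have a Gröbner basis.
Inter-reduce: drop elements whose leading term is divisible by another's, tail-reduce, and make monic.
Reduced Gröbner basis: {x_1x_2 + 17x_1 + \tfrac{1}{7}x_2 + \tfrac{3}{7}x_3 - \tfrac{130}{7}, x_1x_3 - \tfrac{1}{21}x_2 - \tfrac{1}{7}x_3 - \tfrac{17}{21}, x_2^{2} + 6x_2x_3 + 34x_2 + 9x_3^{2} - 339x_3 + 289}.
Label its elements g_1 = x_1x_2 + 17x_1 + \tfrac{1}{7}x_2 + \tfrac{3}{7}x_3 - \tfrac{130}{7}, g_2 = x_1x_3 - \tfrac{1}{21}x_2 - \tfrac{1}{7}x_3 - \tfrac{17}{21}, g_3 = x_2^{2} + 6x_2x_3 + 34x_2 + 9x_3^{2} - 339x_3 + 289.

Reduce p = -9x_1x_3^{2} - 5x_1x_3 + \tfrac{3}{7}x_2x_3 + \tfrac{5}{21}x_2 + \tfrac{9}{7}x_3^{2} + 8x_3 + \tfrac{85}{21} modulo G:
  leading term x_1x_3^{2}: subtract (-9x_3)·g_2 from -9x_1x_3^{2} - 5x_1x_3 + \tfrac{3}{7}x_2x_3 + \tfrac{5}{21}x_2 + \tfrac{9}{7}x_3^{2} + 8x_3 + \tfrac{85}{21} → -5x_1x_3 + \tfrac{5}{21}x_2 + \tfrac{5}{7}x_3 + \tfrac{85}{21}
  leading term x_1x_3: subtract (-5)·g_2 from -5x_1x_3 + \tfrac{5}{21}x_2 + \tfrac{5}{7}x_3 + \tfrac{85}{21} → 0
  normal form = 0.
Since the normal form is 0, p ∈ I.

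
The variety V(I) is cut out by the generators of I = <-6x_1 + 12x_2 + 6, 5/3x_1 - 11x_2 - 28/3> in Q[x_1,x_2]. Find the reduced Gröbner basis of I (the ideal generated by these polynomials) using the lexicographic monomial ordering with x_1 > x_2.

f_1 = -6x_1 + 12x_2 + 6, LT = x_1.
f_2 = 5/3x_1 - 11x_2 - 28/3, LT = x_1.

S(f_1,f_2): lcm = x_1. S = 23/5x_2 + 23/5.
  leading term x_2: no divisor's leading term divides it; move 23/5x_2 to the remainder.
  leading term 1: no divisor's leading term divides it; move 23/5 to the remainder.
  remainder 23/5x_2 + 23/5 ≠ 0; add g_3 = 23/5x_2 + 23/5 to the basis.

S(f_1,g_3): leading monomials are coprime, so the S-polynomial reduces to 0 (Buchberger's first criterion).
S(f_2,g_3): leading monomials are coprime, so the S-polynomial reduces to 0 (Buchberger's first criterion).
Every S-polynomial of the final basis reduces to 0, so we have a Gröbner basis.
Inter-reduce: drop elements whose leading term is divisible by another's, tail-reduce, and make monic.

G = {x_1 + 1, x_2 + 1}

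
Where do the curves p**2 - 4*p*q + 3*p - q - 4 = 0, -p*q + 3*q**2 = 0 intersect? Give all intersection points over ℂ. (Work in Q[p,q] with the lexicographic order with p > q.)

{(-4, 0), (1, 0), (2, 2/3), (6, 2)}

Compute a lex Gröbner basis by Buchberger's algorithm.
f_1 = p**2 - 4*p*q + 3*p - q - 4, LT = p**2.
f_2 = -p*q + 3*q**2, LT = p*q.

S(f_1,f_2): lcm = p**2*q. S = -p*q**2 + 3*p*q - q**2 - 4*q.
  leading term p*q**2: subtract (q)·f_2 from -p*q**2 + 3*p*q - q**2 - 4*q → 3*p*q - 3*q**3 - q**2 - 4*q
  leading term p*q: subtract (-3)·f_2 from 3*p*q - 3*q**3 - q**2 - 4*q → -3*q**3 + 8*q**2 - 4*q
  leading term q**3: no divisor's leading term divides it; move -3*q**3 to the remainder.
  leading term q**2: no divisor's leading term divides it; move 8*q**2 to the remainder.
  leading term q: no divisor's leading term divides it; move -4*q to the remainder.
  remainder -3*q**3 + 8*q**2 - 4*q ≠ 0; add h_3 = -3*q**3 + 8*q**2 - 4*q to the basis.

The other S-polynomials (S(f_1,h_3), S(f_2,h_3)) all reduce to 0 modulo the current basis, so we have a Gröbner basis.
Inter-reduce: drop elements whose leading term is divisible by another's, tail-reduce, and make monic.
Reduced Gröbner basis: {p**2 + 3*p - 12*q**2 - q - 4, p*q - 3*q**2, q**3 - 8/3*q**2 + 4/3*q}.

The lex basis is triangular: the last element involves only q. Solving q**3 - 8/3*q**2 + 4/3*q = 0 gives q ∈ {0, 2/3, 2}; substituting each value into the earlier elements determines the remaining variables.
  q = 0: the earlier basis element becomes p**2 + 3*p - 4 = 0, giving p = -4, 1 — points (-4, 0), (1, 0).
  q = 2/3: the earlier basis elements become p**2 + 3*p - 10 = 0; 2/3*p - 4/3 = 0, giving p = 2 — point (2, 2/3).
  q = 2: the earlier basis elements become p**2 + 3*p - 54 = 0; 2*p - 12 = 0, giving p = 6 — point (6, 2).
Each listed point satisfies every original equation (direct substitution).
A lex Gröbner basis triangularizes the system, enabling back-substitution.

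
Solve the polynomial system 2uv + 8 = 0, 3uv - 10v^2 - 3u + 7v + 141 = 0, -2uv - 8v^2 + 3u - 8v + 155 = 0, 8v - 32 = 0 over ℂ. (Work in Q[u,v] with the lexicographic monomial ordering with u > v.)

Compute a lex Gröbner basis by Buchberger's algorithm.
f_1 = 2uv + 8, LT = uv.
f_2 = 3uv - 3u - 10v^2 + 7v + 141, LT = uv.
f_3 = -2uv + 3u - 8v^2 - 8v + 155, LT = uv.
f_4 = 8v - 32, LT = v.

S(f_1,f_2): lcm = uv. S = u + 10/3v^2 - 7/3v - 43.
  reduce S modulo (f_1, f_2, f_3, f_4):
  remainder u + 1 ≠ 0; add h_5 = u + 1 to the basis.

The other S-polynomials (S(f_1,f_3), S(f_1,f_4), S(f_2,f_3), S(f_2,f_4), S(f_3,f_4), S(f_1,h_5), S(f_2,h_5), S(f_3,h_5), S(f_4,h_5)) all reduce to 0 modulo the current basis, so we have a Gröbner basis.
Inter-reduce: drop elements whose leading term is divisible by another's, tail-reduce, and make monic.
Reduced Gröbner basis: {u + 1, v - 4}.

The lex basis is triangular: the last element involves only v. Solving v - 4 = 0 gives v ∈ {4}; substituting each value into the earlier elements determines the remaining variables.
  v = 4: the earlier basis element becomes u + 1 = 0, giving u = -1 — point (-1, 4).

{(-1, 4)}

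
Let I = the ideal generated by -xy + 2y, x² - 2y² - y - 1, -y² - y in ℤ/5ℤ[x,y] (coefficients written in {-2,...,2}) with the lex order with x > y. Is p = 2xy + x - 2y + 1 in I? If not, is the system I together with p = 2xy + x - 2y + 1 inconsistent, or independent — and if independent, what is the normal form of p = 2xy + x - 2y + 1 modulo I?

First compute the reduced Gröbner basis of I by Buchberger's algorithm.
f_1 = -xy + 2y, LT = xy.
f_2 = x² - 2y² - y - 1, LT = x².
f_3 = -y² - y, LT = y².

S(f_1,f_2): lcm = x²y. S = -2xy + 2y³ + y² + y.
  leading term xy: subtract (2)·f_1 from -2xy + 2y³ + y² + y → 2y³ + y² + 2y
  leading term y³: subtract (-2y)·f_3 from 2y³ + y² + 2y → -y² + 2y
  leading term y²: subtract (1)·f_3 from -y² + 2y → -2y
  leading term y: no divisor's leading term divides it; move -2y to the remainder.
  remainder -2y ≠ 0; add h_4 = -2y to the basis.

S(f_1,f_3): lcm = xy². S = -xy - 2y².
  leading term xy: subtract (1)·f_1 from -xy - 2y² → -2y² - 2y
  leading term y²: subtract (2)·f_3 from -2y² - 2y → 0
  remainder 0.

S(f_2,f_3): leading monomials are coprime, so the S-polynomial reduces to 0 (Buchberger's first criterion).
S(f_1,h_4): lcm = xy. S = -2y.
  leading term y: subtract (1)·h_4 from -2y → 0
  remainder 0.

S(f_2,h_4): leading monomials are coprime, so the S-polynomial reduces to 0 (Buchberger's first criterion).
S(f_3,h_4): lcm = y². S = y.
  leading term y: subtract (2)·h_4 from y → 0
  remainder 0.

Every S-polynomial of the final basis reduces to 0, so we have a Gröbner basis.
Inter-reduce: drop elements whose leading term is divisible by another's, tail-reduce, and make monic.
Reduced Gröbner basis: {x² - 1, y}.
Label its elements g_1 = x² - 1, g_2 = y.

Reduce p = 2xy + x - 2y + 1 modulo G:
  leading term xy: subtract (2x)·g_2 from 2xy + x - 2y + 1 → x - 2y + 1
  leading term x: no divisor's leading term divides it; move x to the remainder.
  leading term y: subtract (-2)·g_2 from -2y + 1 → 1
  leading term 1: no divisor's leading term divides it; move 1 to the remainder.
  normal form = x + 1.
The normal form is nonzero, so p ∉ I. Since p minus its normal form lies in I, I + (p) = I + (r) where r = x + 1; decide whether this ideal is the whole ring.
Run Buchberger on G together with r (pairs among the g_i already reduce to 0 since G is a Gröbner basis):
g_1 = x² - 1, LT = x².
g_2 = y, LT = y.
r = x + 1, LT = x.

S(g_1,g_2): leading monomials are coprime, so the S-polynomial reduces to 0 (Buchberger's first criterion).
S(g_1,r): lcm = x². S = -x - 1.
  leading term x: subtract (-1)·r from -x - 1 → 0
  remainder 0.

S(g_2,r): leading monomials are coprime, so the S-polynomial reduces to 0 (Buchberger's first criterion).
Every S-polynomial of the final basis reduces to 0, so we have a Gröbner basis.
Inter-reduce: drop elements whose leading term is divisible by another's, tail-reduce, and make monic.
Reduced Gröbner basis: {x + 1, y}.
The reduced Gröbner basis of I + (p) is {x + 1, y} ≠ {1}, a proper ideal, so the enlarged system stays consistent: p is independent of I, with normal form x + 1.

2xy + x - 2y + 1 is independent of I; its normal form modulo I is x + 1.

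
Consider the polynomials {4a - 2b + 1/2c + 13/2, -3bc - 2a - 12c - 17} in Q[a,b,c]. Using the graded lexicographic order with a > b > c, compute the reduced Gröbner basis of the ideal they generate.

G = {bc + 1/3b + 47/12c + 55/12, a - 1/2b + 1/8c + 13/8}

f_1 = 4a - 2b + 1/2c + 13/2, LT = a.
f_2 = -3bc - 2a - 12c - 17, LT = bc.

The S-polynomials (S(f_1,f_2)) all reduce to 0 modulo the current basis, so we have a Gröbner basis.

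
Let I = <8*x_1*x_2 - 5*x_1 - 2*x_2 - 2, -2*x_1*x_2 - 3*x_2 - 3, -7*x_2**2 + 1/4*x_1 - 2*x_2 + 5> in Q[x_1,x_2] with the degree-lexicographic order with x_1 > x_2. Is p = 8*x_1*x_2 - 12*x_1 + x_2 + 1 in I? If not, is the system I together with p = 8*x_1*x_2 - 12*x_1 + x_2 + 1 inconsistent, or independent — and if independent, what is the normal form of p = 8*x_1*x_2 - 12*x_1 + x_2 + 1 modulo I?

8*x_1*x_2 - 12*x_1 + x_2 + 1 lies in I (it reduces to 0).

First compute the reduced Gröbner basis of I by Buchberger's algorithm.
f_1 = 8*x_1*x_2 - 5*x_1 - 2*x_2 - 2, LT = x_1*x_2.
f_2 = -2*x_1*x_2 - 3*x_2 - 3, LT = x_1*x_2.
f_3 = -7*x_2**2 + 1/4*x_1 - 2*x_2 + 5, LT = x_2**2.

S(f_1,f_2): lcm = x_1*x_2. S = -5/8*x_1 - 7/4*x_2 - 7/4.
  reduce S modulo (f_1, f_2, f_3):
  remainder -5/8*x_1 - 7/4*x_2 - 7/4 ≠ 0; add h_4 = -5/8*x_1 - 7/4*x_2 - 7/4 to the basis.

S(f_1,f_3): lcm = x_1*x_2**2. S = 1/28*x_1**2 - 51/56*x_1*x_2 - 1/4*x_2**2 + 5/7*x_1 - 1/4*x_2.
  reduce S modulo (f_1, f_2, f_3, h_4):
  remainder -143/400*x_2 - 143/400 ≠ 0; add h_5 = -143/400*x_2 - 143/400 to the basis.

The other S-polynomials (S(f_2,f_3), S(f_1,h_4), S(f_2,h_4), S(f_3,h_4), S(f_1,h_5), S(f_2,h_5), S(f_3,h_5), S(h_4,h_5)) all reduce to 0 modulo the current basis, so we have a Gröbner basis.
Inter-reduce: drop elements whose leading term is divisible by another's, tail-reduce, and make monic.
Reduced Gröbner basis: {x_1, x_2 + 1}.
Label its elements g_1 = x_1, g_2 = x_2 + 1.

Reduce p = 8*x_1*x_2 - 12*x_1 + x_2 + 1 modulo G:
  leading term x_1*x_2: subtract (8*x_2)·g_1 from 8*x_1*x_2 - 12*x_1 + x_2 + 1 → -12*x_1 + x_2 + 1
  leading term x_1: subtract (-12)·g_1 from -12*x_1 + x_2 + 1 → x_2 + 1
  leading term x_2: subtract (1)·g_2 from x_2 + 1 → 0
  normal form = 0.
Since the normal form is 0, p ∈ I.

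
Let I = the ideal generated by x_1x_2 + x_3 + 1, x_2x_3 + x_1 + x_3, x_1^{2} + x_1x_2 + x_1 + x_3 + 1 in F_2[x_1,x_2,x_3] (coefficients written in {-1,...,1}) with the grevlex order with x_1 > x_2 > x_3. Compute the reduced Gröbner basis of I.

f_1 = x_1x_2 + x_3 + 1, LT = x_1x_2.
f_2 = x_2x_3 + x_1 + x_3, LT = x_2x_3.
f_3 = x_1^{2} + x_1x_2 + x_1 + x_3 + 1, LT = x_1^{2}.

S(f_1,f_2): lcm = x_1x_2x_3. S = x_1^{2} + x_1x_3 + x_3^{2} + x_3.
  leading term x_1^{2}: subtract (1)·f_3 from x_1^{2} + x_1x_3 + x_3^{2} + x_3 → x_1x_2 + x_1x_3 + x_3^{2} + x_1 + 1
  leading term x_1x_2: subtract (1)·f_1 from x_1x_2 + x_1x_3 + x_3^{2} + x_1 + 1 → x_1x_3 + x_3^{2} + x_1 + x_3
  leading term x_1x_3: no divisor's leading term divides it; move x_1x_3 to the remainder.
  leading term x_3^{2}: no divisor's leading term divides it; move x_3^{2} to the remainder.
  leading term x_1: no divisor's leading term divides it; move x_1 to the remainder.
  leading term x_3: no divisor's leading term divides it; move x_3 to the remainder.
  remainder x_1x_3 + x_3^{2} + x_1 + x_3 ≠ 0; add g_4 = x_1x_3 + x_3^{2} + x_1 + x_3 to the basis.

S(f_1,f_3): lcm = x_1^{2}x_2. S = x_1x_2^{2} + x_1x_2 + x_1x_3 + x_2x_3 + x_1 + x_2.
  leading term x_1x_2^{2}: subtract (x_2)·f_1 from x_1x_2^{2} + x_1x_2 + x_1x_3 + x_2x_3 + x_1 + x_2 → x_1x_2 + x_1x_3 + x_1
  leading term x_1x_2: subtract (1)·f_1 from x_1x_2 + x_1x_3 + x_1 → x_1x_3 + x_1 + x_3 + 1
  leading term x_1x_3: subtract (1)·g_4 from x_1x_3 + x_1 + x_3 + 1 → x_3^{2} + 1
  leading term x_3^{2}: no divisor's leading term divides it; move x_3^{2} to the remainder.
  leading term 1: no divisor's leading term divides it; move 1 to the remainder.
  remainder x_3^{2} + 1 ≠ 0; add g_5 = x_3^{2} + 1 to the basis.

S(f_2,g_5): lcm = x_2x_3^{2}. S = x_1x_3 + x_3^{2} + x_2.
  leading term x_1x_3: subtract (1)·g_4 from x_1x_3 + x_3^{2} + x_2 → x_1 + x_2 + x_3
  leading term x_1: no divisor's leading term divides it; move x_1 to the remainder.
  leading term x_2: no divisor's leading term divides it; move x_2 to the remainder.
  leading term x_3: no divisor's leading term divides it; move x_3 to the remainder.
  remainder x_1 + x_2 + x_3 ≠ 0; add g_6 = x_1 + x_2 + x_3 to the basis.

S(f_1,g_6): lcm = x_1x_2. S = x_2^{2} + x_2x_3 + x_3 + 1.
  leading term x_2^{2}: no divisor's leading term divides it; move x_2^{2} to the remainder.
  leading term x_2x_3: subtract (1)·f_2 from x_2x_3 + x_3 + 1 → x_1 + 1
  leading term x_1: subtract (1)·g_6 from x_1 + 1 → x_2 + x_3 + 1
  leading term x_2: no divisor's leading term divides it; move x_2 to the remainder.
  leading term x_3: no divisor's leading term divides it; move x_3 to the remainder.
  leading term 1: no divisor's leading term divides it; move 1 to the remainder.
  remainder x_2^{2} + x_2 + x_3 + 1 ≠ 0; add g_7 = x_2^{2} + x_2 + x_3 + 1 to the basis.

The other S-polynomials (S(f_2,f_3), S(f_1,g_4), S(f_2,g_4), S(f_3,g_4), S(f_1,g_5), S(f_3,g_5), S(g_4,g_5), S(f_2,g_6), S(f_3,g_6), S(g_4,g_6), S(g_5,g_6), S(f_1,g_7), S(f_2,g_7), S(f_3,g_7), S(g_4,g_7), S(g_5,g_7), S(g_6,g_7)) all reduce to 0 modulo the current basis, so we have a Gröbner basis.
Inter-reduce: drop elements whose leading term is divisible by another's, tail-reduce, and make monic.

G = {x_2^{2} + x_2 + x_3 + 1, x_2x_3 + x_2, x_3^{2} + 1, x_1 + x_2 + x_3}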